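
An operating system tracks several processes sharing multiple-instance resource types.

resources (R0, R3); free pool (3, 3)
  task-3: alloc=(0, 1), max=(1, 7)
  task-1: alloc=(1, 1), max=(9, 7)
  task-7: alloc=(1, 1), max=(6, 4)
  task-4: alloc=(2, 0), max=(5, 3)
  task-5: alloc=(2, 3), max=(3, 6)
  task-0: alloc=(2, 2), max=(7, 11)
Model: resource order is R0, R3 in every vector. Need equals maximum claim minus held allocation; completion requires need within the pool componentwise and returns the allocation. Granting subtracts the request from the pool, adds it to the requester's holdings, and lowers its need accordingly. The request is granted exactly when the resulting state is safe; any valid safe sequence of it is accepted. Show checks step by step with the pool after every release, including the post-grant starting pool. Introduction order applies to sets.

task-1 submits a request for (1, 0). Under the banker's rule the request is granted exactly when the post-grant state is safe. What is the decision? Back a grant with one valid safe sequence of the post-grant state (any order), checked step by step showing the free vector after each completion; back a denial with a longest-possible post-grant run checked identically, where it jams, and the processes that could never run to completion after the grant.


GRANT: granting preserves safety; a valid post-grant sequence is task-5, task-4, task-7, task-3, task-1, task-0.
Key observation: the grant leaves (2, 3) free — enough for task-5, whose release restarts the cascade.
Verifying the post-grant state step by step:
  pool = (2, 3)
  run task-5 (needs (1, 3), free (2, 3)); after release of (2, 3) the pool is (4, 6)
  run task-4 (needs (3, 3), free (4, 6)); after release of (2, 0) the pool is (6, 6)
  run task-7 (needs (5, 3), free (6, 6)); after release of (1, 1) the pool is (7, 7)
  run task-3 (needs (1, 6), free (7, 7)); after release of (0, 1) the pool is (7, 8)
  run task-1 (needs (7, 6), free (7, 8)); after release of (2, 1) the pool is (9, 9)
  run task-0 (needs (5, 9), free (9, 9)); after release of (2, 2) the pool is (11, 11)


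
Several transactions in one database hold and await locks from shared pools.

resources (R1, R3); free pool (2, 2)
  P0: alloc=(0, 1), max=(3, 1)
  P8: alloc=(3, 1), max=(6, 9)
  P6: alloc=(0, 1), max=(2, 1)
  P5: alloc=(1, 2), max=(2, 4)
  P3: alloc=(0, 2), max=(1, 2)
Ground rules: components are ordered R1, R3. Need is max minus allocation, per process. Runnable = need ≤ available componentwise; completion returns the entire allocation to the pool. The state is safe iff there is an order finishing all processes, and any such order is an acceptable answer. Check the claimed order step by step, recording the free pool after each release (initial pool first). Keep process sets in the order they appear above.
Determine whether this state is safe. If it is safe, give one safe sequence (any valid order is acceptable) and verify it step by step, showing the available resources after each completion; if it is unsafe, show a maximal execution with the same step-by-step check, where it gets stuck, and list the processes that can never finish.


SAFE. One safe sequence: P6, P5, P0, P3, P8.
Key observation: the first exact fit in this order is P6 — it needs (2, 0) with (2, 2) free, meeting a requested resource to the last unit.
Step-by-step check:
  pool = (2, 2)
  P6: need (2, 0) fits (2, 2); releases (0, 1), pool now (2, 3)
  P5: need (1, 2) fits (2, 3); releases (1, 2), pool now (3, 5)
  P0: need (3, 0) fits (3, 5); releases (0, 1), pool now (3, 6)
  P3: need (1, 0) fits (3, 6); releases (0, 2), pool now (3, 8)
  P8: need (3, 8) fits (3, 8); releases (3, 1), pool now (6, 9)


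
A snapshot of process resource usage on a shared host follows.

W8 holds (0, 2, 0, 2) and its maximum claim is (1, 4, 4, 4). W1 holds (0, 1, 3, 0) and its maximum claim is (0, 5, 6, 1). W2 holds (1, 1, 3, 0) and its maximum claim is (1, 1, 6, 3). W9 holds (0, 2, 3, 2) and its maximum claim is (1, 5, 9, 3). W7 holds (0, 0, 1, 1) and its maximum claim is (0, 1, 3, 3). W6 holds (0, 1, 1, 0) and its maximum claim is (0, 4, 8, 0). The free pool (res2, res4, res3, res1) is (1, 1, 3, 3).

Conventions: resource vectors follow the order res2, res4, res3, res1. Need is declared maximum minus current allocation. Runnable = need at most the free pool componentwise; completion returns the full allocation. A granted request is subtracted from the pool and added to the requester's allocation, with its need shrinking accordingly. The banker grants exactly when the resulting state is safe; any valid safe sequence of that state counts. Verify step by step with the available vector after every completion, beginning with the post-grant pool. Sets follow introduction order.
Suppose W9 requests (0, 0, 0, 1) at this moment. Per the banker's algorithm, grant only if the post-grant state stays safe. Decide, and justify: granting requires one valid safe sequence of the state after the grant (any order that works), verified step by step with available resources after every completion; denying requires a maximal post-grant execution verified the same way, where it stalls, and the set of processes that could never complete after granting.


GRANT: granting preserves safety; a valid post-grant sequence is W7, W2, W8, W9, W1, W6.
Key observation: granting shrinks the pool to (1, 1, 3, 2), yet W7 still fits and the chain goes through.
Step-by-step check of the post-grant state:
  pool = (1, 1, 3, 2)
  W7: need (0, 1, 2, 2) fits (1, 1, 3, 2); releases (0, 0, 1, 1), pool now (1, 1, 4, 3)
  W2: need (0, 0, 3, 3) fits (1, 1, 4, 3); releases (1, 1, 3, 0), pool now (2, 2, 7, 3)
  W8: need (1, 2, 4, 2) fits (2, 2, 7, 3); releases (0, 2, 0, 2), pool now (2, 4, 7, 5)
  W9: need (1, 3, 6, 0) fits (2, 4, 7, 5); releases (0, 2, 3, 3), pool now (2, 6, 10, 8)
  W1: need (0, 4, 3, 1) fits (2, 6, 10, 8); releases (0, 1, 3, 0), pool now (2, 7, 13, 8)
  W6: need (0, 3, 7, 0) fits (2, 7, 13, 8); releases (0, 1, 1, 0), pool now (2, 8, 14, 8)


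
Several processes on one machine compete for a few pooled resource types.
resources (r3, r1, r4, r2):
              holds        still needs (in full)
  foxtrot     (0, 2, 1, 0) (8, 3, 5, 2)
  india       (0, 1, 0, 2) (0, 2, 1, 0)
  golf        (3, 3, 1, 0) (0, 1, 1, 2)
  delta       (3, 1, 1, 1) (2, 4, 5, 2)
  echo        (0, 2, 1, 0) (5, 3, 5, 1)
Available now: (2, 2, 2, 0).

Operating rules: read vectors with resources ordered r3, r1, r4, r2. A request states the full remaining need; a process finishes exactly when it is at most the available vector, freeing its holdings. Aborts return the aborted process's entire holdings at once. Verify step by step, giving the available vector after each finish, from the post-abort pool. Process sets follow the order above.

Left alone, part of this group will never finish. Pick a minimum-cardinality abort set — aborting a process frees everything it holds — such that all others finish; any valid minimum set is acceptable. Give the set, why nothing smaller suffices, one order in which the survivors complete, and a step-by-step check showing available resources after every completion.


Minimum abort set: delta and echo.
Key observation: before aborting delta and echo, foxtrot was permanently blocked — no order could ever run it; afterwards it completes at step 3.
Why nothing smaller works — every single abort fails: foxtrot alone leaves delta blocked (short on r4); india alone leaves foxtrot blocked (short on r3 and r4); golf alone leaves foxtrot blocked (short on r3 and r4); delta alone leaves foxtrot blocked (short on r4); echo alone leaves foxtrot blocked (short on r3 and r4).
Survivors finish in the order: india, golf, foxtrot. Step-by-step check (pool after the aborts first):
  pool = (5, 5, 4, 1)
  run india (needs (0, 2, 1, 0), free (5, 5, 4, 1)); after release of (0, 1, 0, 2) the pool is (5, 6, 4, 3)
  run golf (needs (0, 1, 1, 2), free (5, 6, 4, 3)); after release of (3, 3, 1, 0) the pool is (8, 9, 5, 3)
  run foxtrot (needs (8, 3, 5, 2), free (8, 9, 5, 3)); after release of (0, 2, 1, 0) the pool is (8, 11, 6, 3)


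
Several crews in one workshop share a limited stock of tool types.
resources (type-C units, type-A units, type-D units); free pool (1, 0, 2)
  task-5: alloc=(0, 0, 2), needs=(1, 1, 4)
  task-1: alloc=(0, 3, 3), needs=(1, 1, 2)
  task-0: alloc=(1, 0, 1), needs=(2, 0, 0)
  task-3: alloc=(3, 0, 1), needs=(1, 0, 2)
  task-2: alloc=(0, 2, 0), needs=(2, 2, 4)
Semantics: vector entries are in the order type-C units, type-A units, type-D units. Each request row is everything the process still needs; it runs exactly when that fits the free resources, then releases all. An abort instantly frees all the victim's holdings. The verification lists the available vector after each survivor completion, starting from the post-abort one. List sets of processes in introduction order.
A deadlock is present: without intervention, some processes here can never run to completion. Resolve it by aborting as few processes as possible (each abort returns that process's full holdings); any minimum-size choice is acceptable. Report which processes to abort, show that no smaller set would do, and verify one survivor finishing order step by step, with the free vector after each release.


Abort task-2.
Key observation: aborting task-2 returns (0, 2, 0), and task-1 — hopeless before — runs at step 2 with the returned capacity in the pool.
No smaller set exists: with zero aborts the deadlock remains.
The survivors complete as task-3, task-1, task-5, task-0. Step-by-step check (starting from the post-abort pool):
  pool = (1, 2, 2)
  run task-3 (needs (1, 0, 2), free (1, 2, 2)); after release of (3, 0, 1) the pool is (4, 2, 3)
  run task-1 (needs (1, 1, 2), free (4, 2, 3)); after release of (0, 3, 3) the pool is (4, 5, 6)
  run task-5 (needs (1, 1, 4), free (4, 5, 6)); after release of (0, 0, 2) the pool is (4, 5, 8)
  run task-0 (needs (2, 0, 0), free (4, 5, 8)); after release of (1, 0, 1) the pool is (5, 5, 9)


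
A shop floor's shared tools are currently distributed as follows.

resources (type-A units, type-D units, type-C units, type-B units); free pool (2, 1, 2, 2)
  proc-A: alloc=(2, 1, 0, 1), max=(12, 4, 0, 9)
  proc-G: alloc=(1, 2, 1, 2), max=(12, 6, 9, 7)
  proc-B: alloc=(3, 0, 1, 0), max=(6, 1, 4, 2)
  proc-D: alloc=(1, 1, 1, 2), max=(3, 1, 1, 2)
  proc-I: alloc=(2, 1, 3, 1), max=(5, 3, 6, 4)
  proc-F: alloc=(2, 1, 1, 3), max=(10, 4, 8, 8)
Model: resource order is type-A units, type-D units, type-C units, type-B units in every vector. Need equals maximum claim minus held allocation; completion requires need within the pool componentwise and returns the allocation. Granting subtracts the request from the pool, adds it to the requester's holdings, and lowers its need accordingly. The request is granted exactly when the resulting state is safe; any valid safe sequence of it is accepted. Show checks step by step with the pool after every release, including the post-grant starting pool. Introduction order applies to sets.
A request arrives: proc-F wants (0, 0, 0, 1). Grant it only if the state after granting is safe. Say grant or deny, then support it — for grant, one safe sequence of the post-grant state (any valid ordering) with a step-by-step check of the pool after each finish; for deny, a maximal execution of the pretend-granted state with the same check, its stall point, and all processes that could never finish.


GRANT: granting preserves safety; a valid post-grant sequence is proc-D, proc-I, proc-B, proc-F, proc-A, proc-G.
Key observation: (2, 1, 2, 1) free after granting still covers proc-D first, and each release covers the next.
Step-by-step check of the post-grant state:
  pool = (2, 1, 2, 1)
  run proc-D (needs (2, 0, 0, 0), free (2, 1, 2, 1)); after release of (1, 1, 1, 2) the pool is (3, 2, 3, 3)
  run proc-I (needs (3, 2, 3, 3), free (3, 2, 3, 3)); after release of (2, 1, 3, 1) the pool is (5, 3, 6, 4)
  run proc-B (needs (3, 1, 3, 2), free (5, 3, 6, 4)); after release of (3, 0, 1, 0) the pool is (8, 3, 7, 4)
  run proc-F (needs (8, 3, 7, 4), free (8, 3, 7, 4)); after release of (2, 1, 1, 4) the pool is (10, 4, 8, 8)
  run proc-A (needs (10, 3, 0, 8), free (10, 4, 8, 8)); after release of (2, 1, 0, 1) the pool is (12, 5, 8, 9)
  run proc-G (needs (11, 4, 8, 5), free (12, 5, 8, 9)); after release of (1, 2, 1, 2) the pool is (13, 7, 9, 11)


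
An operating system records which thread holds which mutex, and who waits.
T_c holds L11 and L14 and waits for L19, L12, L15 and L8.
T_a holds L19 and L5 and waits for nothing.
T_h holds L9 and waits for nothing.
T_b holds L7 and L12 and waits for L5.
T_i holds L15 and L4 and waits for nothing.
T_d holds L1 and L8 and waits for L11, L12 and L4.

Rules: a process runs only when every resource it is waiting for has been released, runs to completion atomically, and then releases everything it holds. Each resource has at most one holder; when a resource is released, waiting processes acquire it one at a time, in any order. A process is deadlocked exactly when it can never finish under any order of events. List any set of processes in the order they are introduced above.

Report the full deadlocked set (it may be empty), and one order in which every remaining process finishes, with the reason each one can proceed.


The deadlocked set is T_c and T_d.
Key observation: the waits loop around T_c -> T_d -> T_c with no way out; no other process is dragged down with it.
One completion order for the rest: T_a, T_b, T_h, T_i.
Walking it through:
  T_a: no waits; runs immediately, freeing L19 and L5
  T_b waits on L5 — all released -> runs and releases L7 and L12
  T_h: no waits; runs immediately, freeing L9
  T_i: no waits; runs immediately, freeing L15 and L4


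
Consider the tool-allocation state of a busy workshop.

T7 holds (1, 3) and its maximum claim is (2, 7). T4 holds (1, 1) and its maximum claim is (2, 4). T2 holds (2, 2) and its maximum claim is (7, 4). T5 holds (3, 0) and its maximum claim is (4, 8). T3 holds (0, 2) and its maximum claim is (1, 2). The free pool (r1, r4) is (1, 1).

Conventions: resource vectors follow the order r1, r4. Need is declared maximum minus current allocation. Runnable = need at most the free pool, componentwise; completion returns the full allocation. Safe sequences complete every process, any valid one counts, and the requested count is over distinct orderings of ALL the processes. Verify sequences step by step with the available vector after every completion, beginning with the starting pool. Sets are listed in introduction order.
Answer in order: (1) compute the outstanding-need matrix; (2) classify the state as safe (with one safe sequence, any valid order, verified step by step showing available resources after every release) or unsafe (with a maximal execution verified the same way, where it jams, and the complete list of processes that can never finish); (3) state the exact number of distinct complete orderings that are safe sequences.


(1) Need matrix, components ordered r1, r4:
  T7: (1, 4)
  T4: (1, 3)
  T2: (5, 2)
  T5: (1, 8)
  T3: (1, 0)
(2) UNSAFE.
Key observation: after T3, T4, T7 the pool peaks at (3, 7), and each blocked process is short somewhere: T2 on r1; T5 on r4.
The run T3, T4, T7 cannot be extended any further. Check, step by step:
  pool = (1, 1)
  run T3 (needs (1, 0), free (1, 1)); after release of (0, 2) the pool is (1, 3)
  run T4 (needs (1, 3), free (1, 3)); after release of (1, 1) the pool is (2, 4)
  run T7 (needs (1, 4), free (2, 4)); after release of (1, 3) the pool is (3, 7)
  T2 cannot run: need (5, 2) vs free (3, 7) (insufficient r1)
  T5 cannot run: need (1, 8) vs free (3, 7) (insufficient r4)
Never able to finish: T2 and T5.
(3) The exact count: 0 of the possible complete orderings are safe sequences.


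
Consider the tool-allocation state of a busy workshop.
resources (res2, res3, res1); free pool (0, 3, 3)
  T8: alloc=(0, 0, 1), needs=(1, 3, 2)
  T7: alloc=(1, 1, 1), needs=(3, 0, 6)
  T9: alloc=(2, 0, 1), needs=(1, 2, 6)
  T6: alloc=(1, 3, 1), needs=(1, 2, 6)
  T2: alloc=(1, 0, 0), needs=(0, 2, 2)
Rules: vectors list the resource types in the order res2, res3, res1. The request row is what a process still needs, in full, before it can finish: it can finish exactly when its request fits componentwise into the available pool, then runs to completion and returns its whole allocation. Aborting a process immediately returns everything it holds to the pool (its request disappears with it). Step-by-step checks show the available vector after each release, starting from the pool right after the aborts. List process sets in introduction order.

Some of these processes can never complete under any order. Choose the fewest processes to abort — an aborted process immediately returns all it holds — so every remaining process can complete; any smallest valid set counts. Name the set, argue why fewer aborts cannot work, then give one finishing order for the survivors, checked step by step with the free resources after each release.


Minimum abort set: T7 and T9.
Key observation: T6 could never have finished before the abort; with (3, 1, 2) returned by T7 and T9, it fits at step 2.
Why nothing smaller works — every single abort fails: T8 alone leaves T7 blocked (short on res2 and res1); T7 alone leaves T9 blocked (short on res1); T9 alone leaves T7 blocked (short on res1); T6 alone leaves T7 blocked (short on res2 and res1); T2 alone leaves T7 blocked (short on res2 and res1).
The survivors complete as T8, T6, T2. Check, step by step (starting from the post-abort pool):
  pool = (3, 4, 5)
  run T8 (needs (1, 3, 2), free (3, 4, 5)); after release of (0, 0, 1) the pool is (3, 4, 6)
  run T6 (needs (1, 2, 6), free (3, 4, 6)); after release of (1, 3, 1) the pool is (4, 7, 7)
  run T2 (needs (0, 2, 2), free (4, 7, 7)); after release of (1, 0, 0) the pool is (5, 7, 7)


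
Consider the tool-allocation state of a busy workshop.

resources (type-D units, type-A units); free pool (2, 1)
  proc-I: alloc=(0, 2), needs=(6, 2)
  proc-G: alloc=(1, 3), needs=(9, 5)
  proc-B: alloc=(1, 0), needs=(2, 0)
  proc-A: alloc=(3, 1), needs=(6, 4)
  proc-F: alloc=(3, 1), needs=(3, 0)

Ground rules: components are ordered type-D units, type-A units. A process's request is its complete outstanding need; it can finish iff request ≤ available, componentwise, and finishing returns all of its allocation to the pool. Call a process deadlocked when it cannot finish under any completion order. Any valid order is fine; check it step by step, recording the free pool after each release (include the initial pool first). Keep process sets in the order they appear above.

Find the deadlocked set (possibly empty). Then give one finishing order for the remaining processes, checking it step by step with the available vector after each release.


Nothing here is deadlocked.
Key observation: proc-B fits the free pool immediately, and its release cascades until everyone finishes.
A valid finishing order for the others: proc-B, proc-F, proc-I, proc-A, proc-G. Check, step by step:
  pool = (2, 1)
  proc-B needs (2, 0) <= (2, 1) -> finishes; pool += (1, 0) = (3, 1)
  proc-F needs (3, 0) <= (3, 1) -> finishes; pool += (3, 1) = (6, 2)
  proc-I needs (6, 2) <= (6, 2) -> finishes; pool += (0, 2) = (6, 4)
  proc-A needs (6, 4) <= (6, 4) -> finishes; pool += (3, 1) = (9, 5)
  proc-G needs (9, 5) <= (9, 5) -> finishes; pool += (1, 3) = (10, 8)


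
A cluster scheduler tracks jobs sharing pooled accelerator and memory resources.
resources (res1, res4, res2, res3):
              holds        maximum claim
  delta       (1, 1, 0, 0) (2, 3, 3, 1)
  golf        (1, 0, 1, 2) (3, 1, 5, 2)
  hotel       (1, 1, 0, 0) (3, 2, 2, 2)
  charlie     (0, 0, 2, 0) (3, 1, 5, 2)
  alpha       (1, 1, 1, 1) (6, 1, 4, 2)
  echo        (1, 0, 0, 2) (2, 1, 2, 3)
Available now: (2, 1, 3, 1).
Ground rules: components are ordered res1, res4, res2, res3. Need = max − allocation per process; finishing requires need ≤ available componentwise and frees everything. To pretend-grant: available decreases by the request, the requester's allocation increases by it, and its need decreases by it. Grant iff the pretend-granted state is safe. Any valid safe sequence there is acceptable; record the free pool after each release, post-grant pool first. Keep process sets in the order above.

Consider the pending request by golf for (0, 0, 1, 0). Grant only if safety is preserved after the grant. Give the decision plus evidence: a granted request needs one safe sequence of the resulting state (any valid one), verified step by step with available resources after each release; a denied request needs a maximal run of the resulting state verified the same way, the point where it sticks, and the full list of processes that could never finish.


DENY. Granting would leave the state unsafe.
Key observation: after echo, hotel complete, (4, 2, 2, 3) is the best the pool ever gets, yet each leftover process wants more res2.
Pretend the grant happened; the run echo, hotel goes as far as possible. Verifying each step:
  pool = (2, 1, 2, 1)
  run echo (needs (1, 1, 2, 1), free (2, 1, 2, 1)); after release of (1, 0, 0, 2) the pool is (3, 1, 2, 3)
  run hotel (needs (2, 1, 2, 2), free (3, 1, 2, 3)); after release of (1, 1, 0, 0) the pool is (4, 2, 2, 3)
  delta still needs (1, 2, 3, 1) but only (4, 2, 2, 3) is free — short on res2
  golf still needs (2, 1, 3, 0) but only (4, 2, 2, 3) is free — short on res2
  charlie still needs (3, 1, 3, 2) but only (4, 2, 2, 3) is free — short on res2
  alpha still needs (5, 0, 3, 1) but only (4, 2, 2, 3) is free — short on res1 and res2
Had the request been granted, delta, golf, charlie and alpha could never finish.


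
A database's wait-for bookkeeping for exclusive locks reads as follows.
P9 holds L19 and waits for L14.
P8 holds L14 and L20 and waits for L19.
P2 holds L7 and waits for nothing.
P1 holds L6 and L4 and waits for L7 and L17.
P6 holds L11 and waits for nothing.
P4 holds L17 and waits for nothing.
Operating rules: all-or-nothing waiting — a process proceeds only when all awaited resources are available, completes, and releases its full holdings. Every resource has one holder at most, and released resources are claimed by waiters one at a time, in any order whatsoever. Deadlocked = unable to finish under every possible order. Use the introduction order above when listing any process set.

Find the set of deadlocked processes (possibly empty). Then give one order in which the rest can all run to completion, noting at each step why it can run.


Deadlocked: P9 and P8.
Key observation: the cycle P9 -> P8 -> P9 can never break — each member waits on the next; no other process is dragged down with it.
The rest can finish in the order P4, P2, P1, P6.
Check, step by step:
  P4 waits on nothing -> runs at once and releases L17
  P2 waits on nothing -> runs at once and releases L7
  P1 waits on L7 and L17 — all released -> runs and releases L6 and L4
  P6 waits on nothing -> runs at once and releases L11


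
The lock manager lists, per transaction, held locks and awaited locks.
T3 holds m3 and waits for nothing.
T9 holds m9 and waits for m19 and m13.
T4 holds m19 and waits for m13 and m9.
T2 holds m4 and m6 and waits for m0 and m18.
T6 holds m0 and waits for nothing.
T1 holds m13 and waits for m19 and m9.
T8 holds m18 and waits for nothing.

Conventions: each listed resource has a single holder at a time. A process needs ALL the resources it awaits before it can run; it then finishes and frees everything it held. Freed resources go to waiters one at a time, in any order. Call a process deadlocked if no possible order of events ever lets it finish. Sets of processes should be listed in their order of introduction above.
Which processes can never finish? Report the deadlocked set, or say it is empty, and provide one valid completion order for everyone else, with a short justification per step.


The deadlocked set is T9, T4 and T1.
Key observation: the knot is the closed ring of waits T9 -> T4 -> T9; T1 is caught in further circular waits.
A valid finishing order for the others: T6, T3, T8, T2.
Verifying each step:
  T6 waits on nothing -> runs at once and releases m0
  T3 waits on nothing -> runs at once and releases m3
  T8 waits on nothing -> runs at once and releases m18
  T2 waits on m0 and m18 — all released -> runs and releases m4 and m6


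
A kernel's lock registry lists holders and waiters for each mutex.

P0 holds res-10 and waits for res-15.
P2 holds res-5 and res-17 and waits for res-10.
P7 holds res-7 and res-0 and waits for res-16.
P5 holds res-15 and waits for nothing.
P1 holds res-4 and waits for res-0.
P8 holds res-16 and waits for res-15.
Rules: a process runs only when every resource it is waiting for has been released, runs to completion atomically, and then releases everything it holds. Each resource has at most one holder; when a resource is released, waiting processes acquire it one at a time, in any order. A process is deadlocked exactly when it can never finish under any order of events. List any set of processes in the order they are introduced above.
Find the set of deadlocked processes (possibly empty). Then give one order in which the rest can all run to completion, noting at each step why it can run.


No process is deadlocked.
Key observation: there is no circular wait here — follow any chain and it reaches a process that is free to run now.
The rest can finish in the order P5, P8, P7, P0, P2, P1.
Walking it through:
  run P5 (it waits on nothing); releases res-15
  P8 waits on res-15 — all released -> runs and releases res-16
  P7 waits on res-16 — all released -> runs and releases res-7 and res-0
  P0 waits on res-15 — all released -> runs and releases res-10
  P2 waits on res-10 — all released -> runs and releases res-5 and res-17
  P1 waits on res-0 — all released -> runs and releases res-4


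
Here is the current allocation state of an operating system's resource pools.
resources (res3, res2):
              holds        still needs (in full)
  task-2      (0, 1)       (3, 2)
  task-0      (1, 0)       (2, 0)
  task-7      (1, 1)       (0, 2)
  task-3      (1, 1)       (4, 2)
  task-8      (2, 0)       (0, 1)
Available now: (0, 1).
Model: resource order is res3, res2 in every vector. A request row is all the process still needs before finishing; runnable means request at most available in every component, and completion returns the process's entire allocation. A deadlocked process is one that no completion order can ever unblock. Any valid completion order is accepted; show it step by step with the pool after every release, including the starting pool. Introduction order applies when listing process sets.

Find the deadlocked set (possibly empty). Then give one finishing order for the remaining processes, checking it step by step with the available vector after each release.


Deadlocked set: task-2, task-7 and task-3.
Key observation: even finishing task-8, task-0 leaves just (3, 1) free — too little res2 for any of the remaining processes.
A valid finishing order for the others: task-8, task-0. Verifying each step:
  pool = (0, 1)
  task-8 needs (0, 1) <= (0, 1) -> finishes; pool += (2, 0) = (2, 1)
  task-0 needs (2, 0) <= (2, 1) -> finishes; pool += (1, 0) = (3, 1)
The blocked processes can never fit:
  task-2 cannot run: need (3, 2) vs free (3, 1) (insufficient res2)
  task-7 cannot run: need (0, 2) vs free (3, 1) (insufficient res2)
  task-3 cannot run: need (4, 2) vs free (3, 1) (insufficient res3 and res2)


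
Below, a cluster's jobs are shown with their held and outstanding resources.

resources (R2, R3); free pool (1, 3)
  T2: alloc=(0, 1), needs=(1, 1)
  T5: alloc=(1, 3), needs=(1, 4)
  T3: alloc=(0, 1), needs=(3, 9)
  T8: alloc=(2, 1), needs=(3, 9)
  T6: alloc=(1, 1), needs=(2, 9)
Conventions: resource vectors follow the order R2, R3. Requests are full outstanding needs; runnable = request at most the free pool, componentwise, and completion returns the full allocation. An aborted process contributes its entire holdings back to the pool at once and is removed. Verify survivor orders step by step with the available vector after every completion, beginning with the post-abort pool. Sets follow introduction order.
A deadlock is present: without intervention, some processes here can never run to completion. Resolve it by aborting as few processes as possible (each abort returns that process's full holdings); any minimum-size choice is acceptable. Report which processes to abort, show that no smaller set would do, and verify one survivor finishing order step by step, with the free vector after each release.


The answer: abort T3 and T6.
Key observation: T8 was stuck for good until T3 and T6 gave back (1, 2); in the order shown it finishes at step 3.
Why nothing smaller works — every single abort fails: T2 alone leaves T3 blocked (short on R2 and R3); T5 alone leaves T3 blocked (short on R2 and R3); T3 alone leaves T8 blocked (short on R2 and R3); T8 alone leaves T3 blocked (short on R3); T6 alone leaves T3 blocked (short on R3).
The survivors complete as T2, T5, T8. Check, step by step (starting from the post-abort pool):
  pool = (2, 5)
  run T2 (needs (1, 1), free (2, 5)); after release of (0, 1) the pool is (2, 6)
  run T5 (needs (1, 4), free (2, 6)); after release of (1, 3) the pool is (3, 9)
  run T8 (needs (3, 9), free (3, 9)); after release of (2, 1) the pool is (5, 10)


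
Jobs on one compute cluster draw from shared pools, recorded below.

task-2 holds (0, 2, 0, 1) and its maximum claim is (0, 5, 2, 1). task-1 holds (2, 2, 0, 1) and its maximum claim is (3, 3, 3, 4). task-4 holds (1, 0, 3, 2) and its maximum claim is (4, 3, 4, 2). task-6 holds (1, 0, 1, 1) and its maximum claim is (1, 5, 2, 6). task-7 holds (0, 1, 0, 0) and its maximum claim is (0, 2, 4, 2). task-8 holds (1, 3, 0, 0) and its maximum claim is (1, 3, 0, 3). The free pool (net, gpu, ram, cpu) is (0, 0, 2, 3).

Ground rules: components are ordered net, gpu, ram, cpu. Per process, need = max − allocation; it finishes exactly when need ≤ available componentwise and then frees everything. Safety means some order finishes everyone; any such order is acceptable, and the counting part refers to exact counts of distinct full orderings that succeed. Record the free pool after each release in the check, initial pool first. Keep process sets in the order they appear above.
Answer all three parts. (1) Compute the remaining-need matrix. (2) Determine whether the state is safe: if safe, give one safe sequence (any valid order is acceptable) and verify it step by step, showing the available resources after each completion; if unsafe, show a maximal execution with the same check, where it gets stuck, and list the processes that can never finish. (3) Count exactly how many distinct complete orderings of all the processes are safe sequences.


(1) Remaining need (order net, gpu, ram, cpu):
  task-2: (0, 3, 2, 0)
  task-1: (1, 1, 3, 3)
  task-4: (3, 3, 1, 0)
  task-6: (0, 5, 1, 5)
  task-7: (0, 1, 4, 2)
  task-8: (0, 0, 0, 3)
(2) UNSAFE — no complete ordering exists.
Key observation: after task-8, task-2 the pool peaks at (1, 5, 2, 4), and each blocked process is short somewhere: task-1 on ram; task-4 on net; task-6 on cpu; task-7 on ram.
The run task-8, task-2 cannot be extended any further. Check, step by step:
  pool = (0, 0, 2, 3)
  task-8: need (0, 0, 0, 3) fits (0, 0, 2, 3); releases (1, 3, 0, 0), pool now (1, 3, 2, 3)
  task-2: need (0, 3, 2, 0) fits (1, 3, 2, 3); releases (0, 2, 0, 1), pool now (1, 5, 2, 4)
  task-1 still needs (1, 1, 3, 3) but only (1, 5, 2, 4) is free — short on ram
  task-4 still needs (3, 3, 1, 0) but only (1, 5, 2, 4) is free — short on net
  task-6 still needs (0, 5, 1, 5) but only (1, 5, 2, 4) is free — short on cpu
  task-7 still needs (0, 1, 4, 2) but only (1, 5, 2, 4) is free — short on ram
Never able to finish: task-1, task-4, task-6 and task-7.
(3) Precisely 0 of the possible complete orderings are safe sequences.


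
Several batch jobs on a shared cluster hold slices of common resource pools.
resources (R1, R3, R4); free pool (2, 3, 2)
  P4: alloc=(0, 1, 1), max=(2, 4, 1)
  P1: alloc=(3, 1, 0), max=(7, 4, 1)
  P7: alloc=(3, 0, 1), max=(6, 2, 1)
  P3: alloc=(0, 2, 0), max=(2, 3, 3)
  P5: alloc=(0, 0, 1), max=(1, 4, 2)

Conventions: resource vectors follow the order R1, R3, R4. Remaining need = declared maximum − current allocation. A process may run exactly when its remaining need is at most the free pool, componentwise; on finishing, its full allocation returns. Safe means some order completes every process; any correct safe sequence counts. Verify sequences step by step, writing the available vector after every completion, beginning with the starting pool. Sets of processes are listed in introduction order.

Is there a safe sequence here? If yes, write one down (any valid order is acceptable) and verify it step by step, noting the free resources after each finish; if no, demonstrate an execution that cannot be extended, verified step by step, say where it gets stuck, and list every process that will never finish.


The state is UNSAFE.
Key observation: no order helps: past P4, P3, P5, the free pool tops out at (2, 6, 4), below what each blocked process needs in R1.
A maximal execution: P4, P3, P5 — then nothing else fits. Walking it through:
  pool = (2, 3, 2)
  run P4 (needs (2, 3, 0), free (2, 3, 2)); after release of (0, 1, 1) the pool is (2, 4, 3)
  run P3 (needs (2, 1, 3), free (2, 4, 3)); after release of (0, 2, 0) the pool is (2, 6, 3)
  run P5 (needs (1, 4, 1), free (2, 6, 3)); after release of (0, 0, 1) the pool is (2, 6, 4)
  P1 cannot run: need (4, 3, 1) vs free (2, 6, 4) (insufficient R1)
  P7 cannot run: need (3, 2, 0) vs free (2, 6, 4) (insufficient R1)
Permanently blocked: P1 and P7.


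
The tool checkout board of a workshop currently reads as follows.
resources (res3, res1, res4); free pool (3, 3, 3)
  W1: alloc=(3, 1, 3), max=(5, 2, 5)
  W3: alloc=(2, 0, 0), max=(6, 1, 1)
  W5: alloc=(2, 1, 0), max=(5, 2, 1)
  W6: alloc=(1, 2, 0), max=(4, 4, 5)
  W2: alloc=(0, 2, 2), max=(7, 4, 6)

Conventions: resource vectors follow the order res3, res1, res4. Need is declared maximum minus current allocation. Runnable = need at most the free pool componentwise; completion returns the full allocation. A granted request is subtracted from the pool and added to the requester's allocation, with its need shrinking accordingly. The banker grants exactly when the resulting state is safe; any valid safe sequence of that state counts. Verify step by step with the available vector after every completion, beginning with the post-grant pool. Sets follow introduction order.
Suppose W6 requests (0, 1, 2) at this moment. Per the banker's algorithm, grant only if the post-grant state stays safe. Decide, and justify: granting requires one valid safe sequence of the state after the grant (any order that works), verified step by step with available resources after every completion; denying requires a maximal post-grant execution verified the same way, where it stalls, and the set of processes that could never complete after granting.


DENY: after the grant no complete ordering would exist.
Key observation: res4 is the bottleneck — with W5, W3 done the pool holds (7, 3, 1), short of every remaining need.
On the post-grant state, W5, W3 is a maximal run — nothing extends it. Step-by-step check:
  pool = (3, 2, 1)
  W5: need (3, 1, 1) fits (3, 2, 1); releases (2, 1, 0), pool now (5, 3, 1)
  W3: need (4, 1, 1) fits (5, 3, 1); releases (2, 0, 0), pool now (7, 3, 1)
  W1 still needs (2, 1, 2) but only (7, 3, 1) is free — short on res4
  W6 still needs (3, 1, 3) but only (7, 3, 1) is free — short on res4
  W2 still needs (7, 2, 4) but only (7, 3, 1) is free — short on res4
Post-grant, the permanently blocked set is W1, W6 and W2.


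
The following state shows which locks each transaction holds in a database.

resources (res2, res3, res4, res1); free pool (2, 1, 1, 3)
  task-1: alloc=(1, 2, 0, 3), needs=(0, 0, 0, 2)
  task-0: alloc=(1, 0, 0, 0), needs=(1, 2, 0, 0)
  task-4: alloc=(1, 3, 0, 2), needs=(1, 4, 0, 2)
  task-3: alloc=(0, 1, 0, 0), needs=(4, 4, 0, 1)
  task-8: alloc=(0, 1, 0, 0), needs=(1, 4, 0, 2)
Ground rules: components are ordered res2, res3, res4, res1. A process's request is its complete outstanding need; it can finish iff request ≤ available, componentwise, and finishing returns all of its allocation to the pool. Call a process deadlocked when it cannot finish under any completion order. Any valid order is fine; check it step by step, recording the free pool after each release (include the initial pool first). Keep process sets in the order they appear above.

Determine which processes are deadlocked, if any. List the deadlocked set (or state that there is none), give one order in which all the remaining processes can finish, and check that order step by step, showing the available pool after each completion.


Deadlocked: task-4, task-3 and task-8.
Key observation: res3 is the bottleneck — with task-1, task-0 done the pool holds (4, 3, 1, 6), short of every remaining need.
The rest can finish in the order task-1, task-0. Step-by-step check:
  pool = (2, 1, 1, 3)
  task-1: need (0, 0, 0, 2) fits (2, 1, 1, 3); releases (1, 2, 0, 3), pool now (3, 3, 1, 6)
  task-0: need (1, 2, 0, 0) fits (3, 3, 1, 6); releases (1, 0, 0, 0), pool now (4, 3, 1, 6)
None of the blocked processes ever fits:
  task-4 still needs (1, 4, 0, 2) but only (4, 3, 1, 6) is free — short on res3
  task-3 still needs (4, 4, 0, 1) but only (4, 3, 1, 6) is free — short on res3
  task-8 still needs (1, 4, 0, 2) but only (4, 3, 1, 6) is free — short on res3


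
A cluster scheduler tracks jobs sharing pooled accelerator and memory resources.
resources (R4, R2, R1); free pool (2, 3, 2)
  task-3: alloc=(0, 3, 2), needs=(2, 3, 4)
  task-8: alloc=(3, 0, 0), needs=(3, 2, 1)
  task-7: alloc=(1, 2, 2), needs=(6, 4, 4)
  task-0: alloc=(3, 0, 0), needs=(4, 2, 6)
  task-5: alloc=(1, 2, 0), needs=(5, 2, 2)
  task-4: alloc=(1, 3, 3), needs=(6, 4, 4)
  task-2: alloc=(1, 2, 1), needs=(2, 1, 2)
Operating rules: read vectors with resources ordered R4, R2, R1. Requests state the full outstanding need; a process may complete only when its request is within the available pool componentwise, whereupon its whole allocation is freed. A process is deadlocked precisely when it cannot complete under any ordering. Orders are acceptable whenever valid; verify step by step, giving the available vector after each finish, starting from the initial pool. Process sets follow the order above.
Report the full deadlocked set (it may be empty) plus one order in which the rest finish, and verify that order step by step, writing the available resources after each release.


Deadlocked set: task-3, task-7, task-0 and task-4.
Key observation: even finishing task-2, task-8, task-5 leaves just (7, 7, 3) free — too little R1 for any of the remaining processes.
A valid finishing order for the others: task-2, task-8, task-5. Check, step by step:
  pool = (2, 3, 2)
  task-2 needs (2, 1, 2) <= (2, 3, 2) -> finishes; pool += (1, 2, 1) = (3, 5, 3)
  task-8 needs (3, 2, 1) <= (3, 5, 3) -> finishes; pool += (3, 0, 0) = (6, 5, 3)
  task-5 needs (5, 2, 2) <= (6, 5, 3) -> finishes; pool += (1, 2, 0) = (7, 7, 3)
None of the blocked processes ever fits:
  task-3 cannot run: need (2, 3, 4) vs free (7, 7, 3) (insufficient R1)
  task-7 cannot run: need (6, 4, 4) vs free (7, 7, 3) (insufficient R1)
  task-0 cannot run: need (4, 2, 6) vs free (7, 7, 3) (insufficient R1)
  task-4 cannot run: need (6, 4, 4) vs free (7, 7, 3) (insufficient R1)


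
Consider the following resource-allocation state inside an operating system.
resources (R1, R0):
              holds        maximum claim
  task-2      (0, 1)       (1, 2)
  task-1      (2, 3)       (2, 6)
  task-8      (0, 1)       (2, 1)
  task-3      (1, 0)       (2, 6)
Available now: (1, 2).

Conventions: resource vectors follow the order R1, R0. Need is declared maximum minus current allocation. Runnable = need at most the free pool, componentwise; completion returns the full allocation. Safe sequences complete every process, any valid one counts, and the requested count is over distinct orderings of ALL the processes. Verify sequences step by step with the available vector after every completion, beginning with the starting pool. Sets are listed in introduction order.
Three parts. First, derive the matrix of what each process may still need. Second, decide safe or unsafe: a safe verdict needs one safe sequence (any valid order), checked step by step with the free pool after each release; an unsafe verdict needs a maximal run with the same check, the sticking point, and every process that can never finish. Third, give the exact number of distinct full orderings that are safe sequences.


(1) Remaining need (order R1, R0):
  task-2: (1, 1)
  task-1: (0, 3)
  task-8: (2, 0)
  task-3: (1, 6)
(2) SAFE, for example via the order task-2, task-1, task-3, task-8.
Key observation: reading the order forward, task-2 is the first process whose need (1, 1) meets the free pool (1, 2) exactly on a resource it requests.
Check, step by step:
  pool = (1, 2)
  task-2 needs (1, 1) <= (1, 2) -> finishes; pool += (0, 1) = (1, 3)
  task-1 needs (0, 3) <= (1, 3) -> finishes; pool += (2, 3) = (3, 6)
  task-3 needs (1, 6) <= (3, 6) -> finishes; pool += (1, 0) = (4, 6)
  task-8 needs (2, 0) <= (4, 6) -> finishes; pool += (0, 1) = (4, 7)
(3) The exact count: 2 of the possible complete orderings are safe sequences.
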